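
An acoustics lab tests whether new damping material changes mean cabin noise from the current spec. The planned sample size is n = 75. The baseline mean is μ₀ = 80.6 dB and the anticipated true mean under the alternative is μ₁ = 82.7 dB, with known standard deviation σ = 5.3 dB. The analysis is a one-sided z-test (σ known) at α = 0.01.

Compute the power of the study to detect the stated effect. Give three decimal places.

Standardized effect: d = |μ₁ − μ₀| / σ = |82.7 − 80.6| / 5.3 = 0.3962
Noncentrality parameter: δ = d·√n = 0.3962 × √75 = 3.4314
One-sided α = 0.01 → critical value z_{0.01} = 2.326.
Power = P(Z > 2.326 − δ) = Φ(1.105) = 0.8654.

Power ≈ 0.865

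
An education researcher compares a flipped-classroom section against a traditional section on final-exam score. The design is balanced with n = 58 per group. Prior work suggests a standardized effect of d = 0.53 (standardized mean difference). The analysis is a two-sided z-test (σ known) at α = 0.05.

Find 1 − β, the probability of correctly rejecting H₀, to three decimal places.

Noncentrality parameter: δ = d·√(n/2) = 0.53 × √(58/2) = 2.8541
Critical value for a two-sided test at α = 0.05: z_{α/2} = 1.960.
Power = Φ(δ − 1.960) + Φ(−δ − 1.960) = Φ(0.894) + Φ(-4.814) = 0.8144 + 0.0000 = 0.8144.

Power ≈ 0.814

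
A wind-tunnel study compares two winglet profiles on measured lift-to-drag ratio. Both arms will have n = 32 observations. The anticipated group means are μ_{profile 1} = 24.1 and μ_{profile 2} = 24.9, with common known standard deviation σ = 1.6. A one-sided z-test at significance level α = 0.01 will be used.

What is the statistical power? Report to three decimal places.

Power ≈ 0.372

Standardized effect: d = |μ_{profile 1} − μ_{profile 2}| / σ = |24.1 − 24.9| / 1.6 = 0.5000
Noncentrality parameter: δ = d·√(n/2) = 0.5000 × √(32/2) = 2.0000
One-sided α = 0.01 → critical value z_{0.01} = 2.326.
Power = Φ(δ − 2.326) = Φ(-0.326) = 0.3721.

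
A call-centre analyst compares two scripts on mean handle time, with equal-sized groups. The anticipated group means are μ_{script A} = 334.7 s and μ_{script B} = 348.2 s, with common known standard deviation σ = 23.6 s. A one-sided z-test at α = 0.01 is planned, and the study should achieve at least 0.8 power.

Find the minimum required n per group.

Standardized effect: d = |μ_{script A} − μ_{script B}| / σ = |334.7 − 348.2| / 23.6 = 0.5720
For power 0.8 need Φ(δ − z_{0.01}) = 0.8, so δ = z_{0.01} + z_{0.20} = 2.326 + 0.842 = 3.168.
δ = d·√(n/2) ⇒ n = 2(δ/d)² = 2 × (3.168 / 0.5720)² = 61.34.
Rounding up, n = 62 per group.

n = 62 per group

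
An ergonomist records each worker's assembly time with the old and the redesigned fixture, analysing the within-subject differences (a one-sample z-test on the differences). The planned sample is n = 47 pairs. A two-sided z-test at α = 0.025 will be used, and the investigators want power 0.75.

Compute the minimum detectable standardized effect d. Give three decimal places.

d ≈ 0.425

Required noncentrality: δ = z_{0.0125} + z_{0.25} = 2.241 + 0.674 = 2.916.
(Lower-tail contribution to power is negligible for δ > 0.)
δ = d·√n ⇒ d = δ/√n = 2.916/√47 = 0.4253.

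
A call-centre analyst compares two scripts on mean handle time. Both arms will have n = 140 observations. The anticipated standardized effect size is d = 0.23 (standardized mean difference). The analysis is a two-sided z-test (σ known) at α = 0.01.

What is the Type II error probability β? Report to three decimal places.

Noncentrality parameter: δ = d·√(n/2) = 0.23 × √(140/2) = 1.9243
Critical value for a two-sided test at α = 0.01: z_{α/2} = 2.576.
Power = Φ(δ − 2.576) + Φ(−δ − 2.576) = Φ(-0.652) + Φ(-4.500) = 0.2574 + 0.0000 = 0.2574.
Type II error: β = 1 − power = 1 − 0.2574 = 0.7426.

β ≈ 0.743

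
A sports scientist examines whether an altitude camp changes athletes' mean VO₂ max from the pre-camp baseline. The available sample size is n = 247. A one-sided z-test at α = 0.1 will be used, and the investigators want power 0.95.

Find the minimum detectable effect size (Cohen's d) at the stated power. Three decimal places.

d ≈ 0.186

Need Φ(δ − 1.282) = 0.95, so δ = 1.282 + 1.645 = 2.926.
δ = d·√n ⇒ d = δ/√n = 2.926/√247 = 0.1862.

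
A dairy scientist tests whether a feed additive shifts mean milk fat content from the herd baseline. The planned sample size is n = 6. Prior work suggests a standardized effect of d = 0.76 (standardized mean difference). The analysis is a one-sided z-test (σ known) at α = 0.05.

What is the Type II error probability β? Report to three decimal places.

Noncentrality parameter: δ = d·√n = 0.76 × √6 = 1.8616
Critical value for a one-sided test at α = 0.05: z_α = 1.645.
Power = P(Z > 1.645 − δ) = Φ(0.217) = 0.5858.
Type II error: β = 1 − power = 1 − 0.5858 = 0.4142.

β ≈ 0.414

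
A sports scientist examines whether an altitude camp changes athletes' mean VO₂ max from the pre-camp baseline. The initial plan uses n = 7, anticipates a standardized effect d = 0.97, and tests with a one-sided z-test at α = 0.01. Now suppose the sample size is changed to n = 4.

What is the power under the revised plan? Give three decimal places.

With n = 4: δ = d·√n = 0.97 × √4 = 1.9400. Critical value z_{0.01} = 2.326.
Revised power = Φ(δ − 2.326) = Φ(-0.386) = 0.3496.

Power ≈ 0.350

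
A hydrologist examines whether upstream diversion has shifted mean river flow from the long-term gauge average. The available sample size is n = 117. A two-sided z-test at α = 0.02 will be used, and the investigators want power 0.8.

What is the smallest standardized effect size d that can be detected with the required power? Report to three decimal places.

d ≈ 0.293

Need Φ(δ − 2.326) = 0.8, so δ = 2.326 + 0.842 = 3.168.
(The second rejection-region term Φ(−δ − z_{α/2}) is negligible and dropped.)
δ = d·√n ⇒ d = δ/√n = 3.168/√117 = 0.2929.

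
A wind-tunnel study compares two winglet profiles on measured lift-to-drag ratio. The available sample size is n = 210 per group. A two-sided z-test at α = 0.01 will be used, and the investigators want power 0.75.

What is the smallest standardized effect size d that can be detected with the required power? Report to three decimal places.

d ≈ 0.317

Need Φ(δ − 2.576) = 0.75, so δ = 2.576 + 0.674 = 3.250.
(Lower-tail contribution to power is negligible for δ > 0.)
δ = d·√(n/2) ⇒ d = δ/√(n/2) = 3.250/√(210/2) = 0.3172.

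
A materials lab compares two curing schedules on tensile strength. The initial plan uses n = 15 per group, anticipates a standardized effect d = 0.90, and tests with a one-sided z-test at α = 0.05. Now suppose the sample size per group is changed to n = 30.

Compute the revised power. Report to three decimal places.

With n = 30 per group: δ = d·√(n/2) = 0.90 × √(30/2) = 3.4857. Critical value z_{0.05} = 1.645.
Revised power = P(Z > 1.645 − δ) = Φ(1.841) = 0.9672.

Power ≈ 0.967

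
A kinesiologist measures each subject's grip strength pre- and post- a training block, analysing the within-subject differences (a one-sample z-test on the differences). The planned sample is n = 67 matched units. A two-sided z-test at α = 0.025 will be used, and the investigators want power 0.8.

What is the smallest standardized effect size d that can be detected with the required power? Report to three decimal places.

d ≈ 0.377

Need Φ(δ − 2.241) = 0.8, so δ = 2.241 + 0.842 = 3.083.
(The second rejection-region term Φ(−δ − z_{α/2}) is negligible and dropped.)
δ = d·√n ⇒ d = δ/√n = 3.083/√67 = 0.3767.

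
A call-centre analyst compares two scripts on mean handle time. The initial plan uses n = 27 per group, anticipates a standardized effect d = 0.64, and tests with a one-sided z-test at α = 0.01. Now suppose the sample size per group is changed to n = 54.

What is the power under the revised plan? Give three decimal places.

Power ≈ 0.841

With n = 54 per group: δ = d·√(n/2) = 0.64 × √(54/2) = 3.3255. Critical value z_{0.01} = 2.326.
Revised power = Φ(δ − 2.326) = Φ(0.999) = 0.8411.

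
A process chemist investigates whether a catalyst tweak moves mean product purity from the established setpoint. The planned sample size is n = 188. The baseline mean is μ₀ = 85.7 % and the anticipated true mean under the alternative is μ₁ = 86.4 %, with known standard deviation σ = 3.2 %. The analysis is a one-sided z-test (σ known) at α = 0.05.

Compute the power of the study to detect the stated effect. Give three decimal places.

Power ≈ 0.912

Standardized effect: d = |μ₁ − μ₀| / σ = |86.4 − 85.7| / 3.2 = 0.2187
Noncentrality parameter: δ = d·√n = 0.2187 × √188 = 2.9993
One-sided α = 0.05 → critical value z_{0.05} = 1.645.
Power = P(Z > 1.645 − δ) = Φ(1.354) = 0.9122.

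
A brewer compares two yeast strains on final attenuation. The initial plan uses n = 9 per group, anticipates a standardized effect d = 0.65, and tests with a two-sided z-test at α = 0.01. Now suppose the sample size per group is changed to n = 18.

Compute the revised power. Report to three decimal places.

Power ≈ 0.266

With n = 18 per group: δ = d·√(n/2) = 0.65 × √(18/2) = 1.9500. Critical value z_{0.005} = 2.576.
Revised power = Φ(δ − 2.576) + Φ(−δ − 2.576) = Φ(-0.626) + Φ(-4.526) = 0.2657 + 0.0000 = 0.2657.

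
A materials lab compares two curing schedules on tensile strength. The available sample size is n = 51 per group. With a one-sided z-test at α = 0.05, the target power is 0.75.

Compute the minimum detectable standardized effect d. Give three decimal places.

d ≈ 0.459

Need Φ(δ − 1.645) = 0.75, so δ = 1.645 + 0.674 = 2.319.
δ = d·√(n/2) ⇒ d = δ/√(n/2) = 2.319/√(51/2) = 0.4593.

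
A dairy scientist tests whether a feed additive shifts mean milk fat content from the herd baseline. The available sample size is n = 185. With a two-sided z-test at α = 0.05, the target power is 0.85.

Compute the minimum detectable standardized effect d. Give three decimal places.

Required noncentrality: δ = z_{0.025} + z_{0.15} = 1.960 + 1.036 = 2.996.
(Lower-tail contribution to power is negligible for δ > 0.)
δ = d·√n ⇒ d = δ/√n = 2.996/√185 = 0.2203.

d ≈ 0.220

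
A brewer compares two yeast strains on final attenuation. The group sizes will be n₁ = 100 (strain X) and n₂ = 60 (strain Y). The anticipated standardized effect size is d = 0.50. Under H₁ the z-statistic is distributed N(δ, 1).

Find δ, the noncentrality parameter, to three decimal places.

δ ≈ 3.062

The noncentrality parameter scales effect size by the design's sample-size factor: δ = d / √(1/n₁ + 1/n₂) = 0.50 / √(1/100 + 1/60) = 3.0619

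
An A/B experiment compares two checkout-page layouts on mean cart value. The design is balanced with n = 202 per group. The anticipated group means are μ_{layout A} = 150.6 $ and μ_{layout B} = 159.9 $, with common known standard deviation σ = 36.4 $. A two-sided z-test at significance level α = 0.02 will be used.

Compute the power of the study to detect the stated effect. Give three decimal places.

Standardized effect: d = |μ_{layout A} − μ_{layout B}| / σ = |150.6 − 159.9| / 36.4 = 0.2555
Noncentrality parameter: λ = d·√(n/2) = 0.2555 × √(202/2) = 2.5677
Critical value for a two-sided test at α = 0.02: z_{α/2} = 2.326.
Power = Φ(λ − 2.326) + Φ(−λ − 2.326) = Φ(0.241) + Φ(-4.894) = 0.5954 + 0.0000 = 0.5954.

Power ≈ 0.595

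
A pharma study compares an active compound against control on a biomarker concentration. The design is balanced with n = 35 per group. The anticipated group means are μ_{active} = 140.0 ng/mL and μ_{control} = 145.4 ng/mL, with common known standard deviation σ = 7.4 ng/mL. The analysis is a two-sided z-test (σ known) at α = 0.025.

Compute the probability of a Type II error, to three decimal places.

Standardized effect: d = |μ_{active} − μ_{control}| / σ = |140.0 − 145.4| / 7.4 = 0.7297
Noncentrality parameter: δ = d·√(n/2) = 0.7297 × √(35/2) = 3.0527
Two-sided α = 0.025 → critical value z_{0.0125} = 2.241.
Power = Φ(δ − 2.241) + Φ(−δ − 2.241) = Φ(0.811) + Φ(-5.294) = 0.7914 + 0.0000 = 0.7914.
Type II error: β = 1 − power = 1 − 0.7914 = 0.2086.

β ≈ 0.209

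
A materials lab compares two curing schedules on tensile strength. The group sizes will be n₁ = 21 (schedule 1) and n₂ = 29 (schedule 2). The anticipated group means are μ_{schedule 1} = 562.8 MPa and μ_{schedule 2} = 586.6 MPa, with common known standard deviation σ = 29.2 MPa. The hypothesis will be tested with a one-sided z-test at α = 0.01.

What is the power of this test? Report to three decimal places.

Power ≈ 0.698

Standardized effect: d = |μ_{schedule 1} − μ_{schedule 2}| / σ = |562.8 − 586.6| / 29.2 = 0.8151
Noncentrality parameter: δ = d / √(1/n₁ + 1/n₂) = 0.8151 / √(1/21 + 1/29) = 2.8446
One-sided α = 0.01 → critical value z_{0.01} = 2.326.
Power = Φ(δ − 2.326) = Φ(0.518) = 0.6979.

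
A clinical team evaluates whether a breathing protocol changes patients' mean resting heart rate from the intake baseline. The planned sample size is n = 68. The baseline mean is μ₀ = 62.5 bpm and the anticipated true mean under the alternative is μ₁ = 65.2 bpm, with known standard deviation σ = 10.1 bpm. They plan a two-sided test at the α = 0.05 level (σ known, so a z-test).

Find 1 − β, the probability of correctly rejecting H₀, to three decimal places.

Power ≈ 0.597

Standardized effect: d = |μ₁ − μ₀| / σ = |65.2 − 62.5| / 10.1 = 0.2673
Noncentrality parameter: λ = d·√n = 0.2673 × √68 = 2.2044
Two-sided α = 0.05 → critical value z_{0.025} = 1.960.
Power = Φ(λ − 1.960) + Φ(−λ − 1.960) = Φ(0.244) + Φ(-4.164) = 0.5966 + 0.0000 = 0.5966.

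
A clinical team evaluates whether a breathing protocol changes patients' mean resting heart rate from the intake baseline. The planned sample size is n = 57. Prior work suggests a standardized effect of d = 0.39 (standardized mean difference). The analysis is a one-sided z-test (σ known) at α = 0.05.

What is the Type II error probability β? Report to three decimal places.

Noncentrality parameter: δ = d·√n = 0.39 × √57 = 2.9444
One-sided α = 0.05 → critical value z_{0.05} = 1.645.
Power = P(Z > 1.645 − δ) = Φ(1.300) = 0.9031.
Type II error: β = 1 − power = 1 − 0.9031 = 0.0969.

β ≈ 0.097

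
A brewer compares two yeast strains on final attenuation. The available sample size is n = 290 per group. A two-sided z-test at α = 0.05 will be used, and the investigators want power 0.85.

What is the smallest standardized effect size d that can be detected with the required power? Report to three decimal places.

d ≈ 0.249

Required noncentrality: δ = z_{0.025} + z_{0.15} = 1.960 + 1.036 = 2.996.
(Lower-tail contribution to power is negligible for δ > 0.)
δ = d·√(n/2) ⇒ d = δ/√(n/2) = 2.996/√(290/2) = 0.2488.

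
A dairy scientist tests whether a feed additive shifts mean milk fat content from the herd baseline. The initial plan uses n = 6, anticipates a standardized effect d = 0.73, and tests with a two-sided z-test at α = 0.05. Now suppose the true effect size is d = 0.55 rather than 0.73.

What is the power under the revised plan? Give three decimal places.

Power ≈ 0.270

With d = 0.55: δ = d·√n = 0.55 × √6 = 1.3472. Critical value z_{0.025} = 1.960.
Revised power = Φ(δ − 1.960) + Φ(−δ − 1.960) = Φ(-0.613) + Φ(-3.307) = 0.2700 + 0.0005 = 0.2705.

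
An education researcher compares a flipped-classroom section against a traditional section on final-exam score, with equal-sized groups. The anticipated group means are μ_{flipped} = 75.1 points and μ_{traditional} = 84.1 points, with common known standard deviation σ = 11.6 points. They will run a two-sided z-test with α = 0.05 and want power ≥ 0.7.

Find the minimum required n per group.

n = 21 per group

Standardized effect: d = |μ_{flipped} − μ_{traditional}| / σ = |75.1 − 84.1| / 11.6 = 0.7759
Set Φ(δ − 1.960) = 0.7; then δ − 1.960 = Φ⁻¹(0.7) = 0.524, giving δ = 2.484.
(For δ > 0 the lower-tail rejection region contributes negligibly to power, so the one-term inversion is standard.)
δ = d·√(n/2) ⇒ n = 2(δ/d)² = 2 × (2.484 / 0.7759)² = 20.51.
Rounding up, n = 21 per group.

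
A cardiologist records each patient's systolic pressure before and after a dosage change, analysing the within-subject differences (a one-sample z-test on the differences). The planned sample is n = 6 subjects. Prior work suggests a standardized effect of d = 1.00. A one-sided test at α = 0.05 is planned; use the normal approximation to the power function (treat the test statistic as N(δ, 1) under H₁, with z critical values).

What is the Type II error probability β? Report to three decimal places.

β ≈ 0.211

Noncentrality parameter: δ = d·√n = 1.00 × √6 = 2.4495
Critical value for a one-sided test at α = 0.05: z_α = 1.645.
Power = P(Z > 1.645 − δ) = Φ(0.805) = 0.7895.
Type II error: β = 1 − power = 1 − 0.7895 = 0.2105.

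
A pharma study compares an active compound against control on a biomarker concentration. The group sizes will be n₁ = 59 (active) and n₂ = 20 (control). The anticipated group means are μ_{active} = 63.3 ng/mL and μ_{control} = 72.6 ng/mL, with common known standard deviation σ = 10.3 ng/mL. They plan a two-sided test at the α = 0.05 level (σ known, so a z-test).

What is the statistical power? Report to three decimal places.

Standardized effect: d = |μ_{active} − μ_{control}| / σ = |63.3 − 72.6| / 10.3 = 0.9029
Noncentrality parameter: δ = d / √(1/n₁ + 1/n₂) = 0.9029 / √(1/59 + 1/20) = 3.4896
Two-sided α = 0.05 → critical value z_{0.025} = 1.960.
Power = Φ(δ − 1.960) + Φ(−δ − 1.960) = Φ(1.530) + Φ(-5.450) = 0.9369 + 0.0000 = 0.9369.

Power ≈ 0.937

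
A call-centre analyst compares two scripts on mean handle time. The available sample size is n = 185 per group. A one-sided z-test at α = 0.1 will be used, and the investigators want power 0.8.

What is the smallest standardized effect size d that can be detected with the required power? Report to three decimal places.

d ≈ 0.221

Required noncentrality: δ = z_{0.1} + z_{0.20} = 1.282 + 0.842 = 2.123.
δ = d·√(n/2) ⇒ d = δ/√(n/2) = 2.123/√(185/2) = 0.2208.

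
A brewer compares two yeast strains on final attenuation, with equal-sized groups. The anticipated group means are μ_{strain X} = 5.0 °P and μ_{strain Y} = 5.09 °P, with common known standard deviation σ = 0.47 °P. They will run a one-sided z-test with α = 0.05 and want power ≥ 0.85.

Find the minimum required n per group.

n = 393 per group

Standardized effect: d = |μ_{strain X} − μ_{strain Y}| / σ = |5.0 − 5.09| / 0.47 = 0.1915
For power 0.85 need Φ(δ − z_{0.05}) = 0.85, so δ = z_{0.05} + z_{0.15} = 1.645 + 1.036 = 2.681.
δ = d·√(n/2) ⇒ n = 2(δ/d)² = 2 × (2.681 / 0.1915)² = 392.13.
Rounding up, n = 393 per group.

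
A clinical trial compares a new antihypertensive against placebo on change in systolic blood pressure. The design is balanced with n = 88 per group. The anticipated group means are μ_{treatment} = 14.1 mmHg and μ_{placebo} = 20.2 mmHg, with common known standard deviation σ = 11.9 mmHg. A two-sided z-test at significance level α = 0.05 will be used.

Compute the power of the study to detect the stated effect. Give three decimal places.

Standardized effect: d = |μ_{treatment} − μ_{placebo}| / σ = |14.1 − 20.2| / 11.9 = 0.5126
Noncentrality parameter: δ = d·√(n/2) = 0.5126 × √(88/2) = 3.4002
Two-sided α = 0.05 → critical value z_{0.025} = 1.960.
Power = Φ(δ − 1.960) + Φ(−δ − 1.960) = Φ(1.440) + Φ(-5.360) = 0.9251 + 0.0000 = 0.9251.

Power ≈ 0.925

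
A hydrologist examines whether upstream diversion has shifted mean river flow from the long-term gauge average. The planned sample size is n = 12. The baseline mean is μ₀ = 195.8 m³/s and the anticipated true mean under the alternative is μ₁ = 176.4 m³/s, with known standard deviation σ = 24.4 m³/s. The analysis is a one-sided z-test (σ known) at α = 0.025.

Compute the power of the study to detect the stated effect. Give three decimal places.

Standardized effect: d = |μ₁ − μ₀| / σ = |176.4 − 195.8| / 24.4 = 0.7951
Noncentrality parameter: δ = d·√n = 0.7951 × √12 = 2.7542
Critical value for a one-sided test at α = 0.025: z_α = 1.960.
Power = P(Z > 1.960 − δ) = Φ(0.794) = 0.7865.

Power ≈ 0.786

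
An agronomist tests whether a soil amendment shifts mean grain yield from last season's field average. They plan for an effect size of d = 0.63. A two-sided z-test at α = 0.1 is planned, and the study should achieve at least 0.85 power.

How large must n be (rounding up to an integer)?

For power 0.85 need Φ(δ − z_{0.05}) = 0.85, so δ = z_{0.05} + z_{0.15} = 1.645 + 1.036 = 2.681.
(For δ > 0 the lower-tail rejection region contributes negligibly to power, so the one-term inversion is standard.)
δ = d·√n ⇒ n = (δ/d)² = (2.681 / 0.63)² = 18.11.
Round up to the next whole unit.

n = 19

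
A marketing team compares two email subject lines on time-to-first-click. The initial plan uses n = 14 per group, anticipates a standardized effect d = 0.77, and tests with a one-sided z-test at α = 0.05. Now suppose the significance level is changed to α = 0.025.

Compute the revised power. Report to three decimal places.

δ = d·√(n/2) = 0.77 × √(14/2) = 2.0372 (unchanged). New critical value: z_{0.025} = 1.960.
Revised power = Φ(δ − 1.960) = Φ(0.077) = 0.5308.

Power ≈ 0.531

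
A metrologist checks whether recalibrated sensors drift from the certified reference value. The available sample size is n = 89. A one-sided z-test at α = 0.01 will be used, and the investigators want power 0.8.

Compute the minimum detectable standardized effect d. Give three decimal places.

Required noncentrality: δ = z_{0.01} + z_{0.20} = 2.326 + 0.842 = 3.168.
δ = d·√n ⇒ d = δ/√n = 3.168/√89 = 0.3358.

d ≈ 0.336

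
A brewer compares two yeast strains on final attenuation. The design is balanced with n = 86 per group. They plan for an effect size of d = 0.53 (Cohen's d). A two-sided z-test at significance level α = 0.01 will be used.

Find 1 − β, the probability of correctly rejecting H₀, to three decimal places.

Power ≈ 0.816

Noncentrality parameter: δ = d·√(n/2) = 0.53 × √(86/2) = 3.4754
Critical value for a two-sided test at α = 0.01: z_{α/2} = 2.576.
Power = Φ(δ − 2.576) + Φ(−δ − 2.576) = Φ(0.900) + Φ(-6.051) = 0.8158 + 0.0000 = 0.8158.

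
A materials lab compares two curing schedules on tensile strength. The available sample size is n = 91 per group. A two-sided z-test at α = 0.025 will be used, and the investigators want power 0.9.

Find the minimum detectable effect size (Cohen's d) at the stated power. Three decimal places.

Required noncentrality: δ = z_{0.0125} + z_{0.10} = 2.241 + 1.282 = 3.523.
(Lower-tail contribution to power is negligible for δ > 0.)
δ = d·√(n/2) ⇒ d = δ/√(n/2) = 3.523/√(91/2) = 0.5223.

d ≈ 0.522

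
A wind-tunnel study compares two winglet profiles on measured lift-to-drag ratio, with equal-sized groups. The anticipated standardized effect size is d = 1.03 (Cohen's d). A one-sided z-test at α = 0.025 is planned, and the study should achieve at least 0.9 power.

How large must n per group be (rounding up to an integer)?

Set Φ(δ − 1.960) = 0.9; then δ − 1.960 = Φ⁻¹(0.9) = 1.282, giving δ = 3.242.
δ = d·√(n/2) ⇒ n = 2(δ/d)² = 2 × (3.242 / 1.03)² = 19.81.
Rounding up, n = 20 per group.

n = 20 per group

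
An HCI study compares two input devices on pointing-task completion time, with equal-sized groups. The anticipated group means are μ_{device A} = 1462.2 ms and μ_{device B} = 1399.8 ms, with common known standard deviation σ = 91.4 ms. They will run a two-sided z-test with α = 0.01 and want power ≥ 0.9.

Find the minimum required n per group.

Standardized effect: d = |μ_{device A} − μ_{device B}| / σ = |1462.2 − 1399.8| / 91.4 = 0.6827
For power 0.9 need Φ(δ − z_{0.005}) = 0.9, so δ = z_{0.005} + z_{0.10} = 2.576 + 1.282 = 3.857.
(For δ > 0 the lower-tail rejection region contributes negligibly to power, so the one-term inversion is standard.)
δ = d·√(n/2) ⇒ n = 2(δ/d)² = 2 × (3.857 / 0.6827)² = 63.85.
Rounding up, n = 64 per group.

n = 64 per group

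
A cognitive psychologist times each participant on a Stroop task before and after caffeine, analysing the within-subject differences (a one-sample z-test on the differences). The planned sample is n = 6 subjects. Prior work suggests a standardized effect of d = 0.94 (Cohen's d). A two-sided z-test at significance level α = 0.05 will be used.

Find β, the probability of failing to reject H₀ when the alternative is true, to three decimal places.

β ≈ 0.366

Noncentrality parameter: δ = d·√n = 0.94 × √6 = 2.3025
Critical value for a two-sided test at α = 0.05: z_{α/2} = 1.960.
Power = Φ(δ − 1.960) + Φ(−δ − 1.960) = Φ(0.343) + Φ(-4.262) = 0.6340 + 0.0000 = 0.6340.
Type II error: β = 1 − power = 1 − 0.6340 = 0.3660.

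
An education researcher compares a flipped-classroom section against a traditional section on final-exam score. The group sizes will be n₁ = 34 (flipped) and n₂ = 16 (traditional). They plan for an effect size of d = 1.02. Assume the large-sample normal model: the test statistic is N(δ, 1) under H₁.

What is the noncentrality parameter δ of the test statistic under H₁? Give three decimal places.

δ ≈ 3.364

δ = d / √(1/n₁ + 1/n₂) = 1.02 / √(1/34 + 1/16) = 3.3645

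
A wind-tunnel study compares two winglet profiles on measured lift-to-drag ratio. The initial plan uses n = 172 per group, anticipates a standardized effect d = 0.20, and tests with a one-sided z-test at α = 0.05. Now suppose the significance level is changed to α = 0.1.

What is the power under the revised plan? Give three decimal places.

Power ≈ 0.717

δ = d·√(n/2) = 0.20 × √(172/2) = 1.8547 (unchanged). New critical value: z_{0.1} = 1.282.
Revised power = P(Z > 1.282 − δ) = Φ(0.573) = 0.7167.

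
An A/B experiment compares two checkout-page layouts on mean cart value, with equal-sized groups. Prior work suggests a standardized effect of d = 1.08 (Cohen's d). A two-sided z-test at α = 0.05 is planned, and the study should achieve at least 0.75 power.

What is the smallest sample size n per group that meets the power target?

n = 12 per group

Set Φ(δ − 1.960) = 0.75; then δ − 1.960 = Φ⁻¹(0.75) = 0.674, giving δ = 2.634.
(For δ > 0 the lower-tail rejection region contributes negligibly to power, so the one-term inversion is standard.)
δ = d·√(n/2) ⇒ n = 2(δ/d)² = 2 × (2.634 / 1.08)² = 11.90.
Round up to the next whole unit.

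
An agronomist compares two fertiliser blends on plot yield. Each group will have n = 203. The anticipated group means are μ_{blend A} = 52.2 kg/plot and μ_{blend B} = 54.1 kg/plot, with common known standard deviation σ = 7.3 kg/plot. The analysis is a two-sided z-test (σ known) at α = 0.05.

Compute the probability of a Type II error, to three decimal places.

β ≈ 0.254

Standardized effect: d = |μ_{blend A} − μ_{blend B}| / σ = |52.2 − 54.1| / 7.3 = 0.2603
Noncentrality parameter: λ = d·√(n/2) = 0.2603 × √(203/2) = 2.6222
Critical value for a two-sided test at α = 0.05: z_{α/2} = 1.960.
Power = Φ(λ − 1.960) + Φ(−λ − 1.960) = Φ(0.662) + Φ(-4.582) = 0.7461 + 0.0000 = 0.7461.
Type II error: β = 1 − power = 1 − 0.7461 = 0.2539.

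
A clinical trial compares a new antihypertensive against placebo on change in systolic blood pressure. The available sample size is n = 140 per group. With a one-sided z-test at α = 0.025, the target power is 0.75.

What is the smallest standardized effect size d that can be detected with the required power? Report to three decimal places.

d ≈ 0.315

Need Φ(δ − 1.960) = 0.75, so δ = 1.960 + 0.674 = 2.634.
δ = d·√(n/2) ⇒ d = δ/√(n/2) = 2.634/√(140/2) = 0.3149.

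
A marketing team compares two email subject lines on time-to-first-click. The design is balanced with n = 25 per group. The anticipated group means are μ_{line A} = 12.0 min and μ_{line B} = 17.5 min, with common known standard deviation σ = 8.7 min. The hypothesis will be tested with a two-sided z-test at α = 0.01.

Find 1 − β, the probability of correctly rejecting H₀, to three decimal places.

Standardized effect: d = |μ_{line A} − μ_{line B}| / σ = |12.0 − 17.5| / 8.7 = 0.6322
Noncentrality parameter: δ = d·√(n/2) = 0.6322 × √(25/2) = 2.2351
Critical value for a two-sided test at α = 0.01: z_{α/2} = 2.576.
Power = Φ(δ − 2.576) + Φ(−δ − 2.576) = Φ(-0.341) + Φ(-4.811) = 0.3667 + 0.0000 = 0.3667.

Power ≈ 0.367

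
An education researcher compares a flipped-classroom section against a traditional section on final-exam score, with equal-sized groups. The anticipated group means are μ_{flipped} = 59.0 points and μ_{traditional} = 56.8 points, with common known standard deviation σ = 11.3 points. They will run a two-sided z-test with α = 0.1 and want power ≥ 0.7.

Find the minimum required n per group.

n = 249 per group

Standardized effect: d = |μ_{flipped} − μ_{traditional}| / σ = |59.0 − 56.8| / 11.3 = 0.1947
Set Φ(δ − 1.645) = 0.7; then δ − 1.645 = Φ⁻¹(0.7) = 0.524, giving δ = 2.169.
(For δ > 0 the lower-tail rejection region contributes negligibly to power, so the one-term inversion is standard.)
δ = d·√(n/2) ⇒ n = 2(δ/d)² = 2 × (2.169 / 0.1947)² = 248.29.
Rounding up, n = 249 per group.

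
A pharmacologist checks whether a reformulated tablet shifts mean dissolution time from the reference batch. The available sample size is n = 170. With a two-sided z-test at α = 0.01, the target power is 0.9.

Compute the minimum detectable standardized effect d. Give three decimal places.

d ≈ 0.296

Need Φ(δ − 2.576) = 0.9, so δ = 2.576 + 1.282 = 3.857.
(The second rejection-region term Φ(−δ − z_{α/2}) is negligible and dropped.)
δ = d·√n ⇒ d = δ/√n = 3.857/√170 = 0.2958.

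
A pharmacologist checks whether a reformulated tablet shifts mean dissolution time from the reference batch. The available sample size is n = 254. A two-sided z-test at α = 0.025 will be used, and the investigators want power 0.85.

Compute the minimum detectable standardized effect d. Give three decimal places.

d ≈ 0.206

Required noncentrality: δ = z_{0.0125} + z_{0.15} = 2.241 + 1.036 = 3.278.
(The second rejection-region term Φ(−δ − z_{α/2}) is negligible and dropped.)
δ = d·√n ⇒ d = δ/√n = 3.278/√254 = 0.2057.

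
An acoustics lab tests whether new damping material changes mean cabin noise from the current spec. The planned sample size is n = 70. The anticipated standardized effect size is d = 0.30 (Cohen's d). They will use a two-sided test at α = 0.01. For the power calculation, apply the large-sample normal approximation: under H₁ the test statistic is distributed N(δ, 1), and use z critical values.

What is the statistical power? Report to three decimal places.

Noncentrality parameter: δ = d·√n = 0.30 × √70 = 2.5100
Critical value for a two-sided test at α = 0.01: z_{α/2} = 2.576.
Power = Φ(δ − 2.576) + Φ(−δ − 2.576) = Φ(-0.066) + Φ(-5.086) = 0.4737 + 0.0000 = 0.4737.

Power ≈ 0.474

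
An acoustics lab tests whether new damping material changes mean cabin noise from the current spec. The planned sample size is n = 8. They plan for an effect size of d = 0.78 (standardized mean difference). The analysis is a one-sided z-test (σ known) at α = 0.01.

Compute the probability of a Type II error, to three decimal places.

β ≈ 0.548

Noncentrality parameter: δ = d·√n = 0.78 × √8 = 2.2062
Critical value for a one-sided test at α = 0.01: z_α = 2.326.
Power = Φ(δ − 2.326) = Φ(-0.120) = 0.4522.
Type II error: β = 1 − power = 1 − 0.4522 = 0.5478.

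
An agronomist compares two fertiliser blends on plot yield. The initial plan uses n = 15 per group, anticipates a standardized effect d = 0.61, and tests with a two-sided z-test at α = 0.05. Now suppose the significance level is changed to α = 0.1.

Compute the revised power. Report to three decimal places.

δ = d·√(n/2) = 0.61 × √(15/2) = 1.6706 (unchanged). New critical value: z_{0.05} = 1.645.
Revised power = Φ(δ − 1.645) + Φ(−δ − 1.645) = Φ(0.026) + Φ(-3.315) = 0.5103 + 0.0005 = 0.5107.

Power ≈ 0.511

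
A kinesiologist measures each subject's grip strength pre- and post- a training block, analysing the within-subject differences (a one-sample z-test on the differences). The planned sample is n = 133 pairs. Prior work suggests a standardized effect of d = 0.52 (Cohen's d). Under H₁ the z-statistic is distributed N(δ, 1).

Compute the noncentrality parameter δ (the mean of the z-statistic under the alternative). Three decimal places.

δ ≈ 5.997

δ = d·√n = 0.52 × √133 = 5.9969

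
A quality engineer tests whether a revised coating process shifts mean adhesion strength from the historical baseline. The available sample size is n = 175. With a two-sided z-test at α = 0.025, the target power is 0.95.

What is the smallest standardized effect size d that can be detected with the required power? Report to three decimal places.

d ≈ 0.294

Required noncentrality: δ = z_{0.0125} + z_{0.05} = 2.241 + 1.645 = 3.886.
(The second rejection-region term Φ(−δ − z_{α/2}) is negligible and dropped.)
δ = d·√n ⇒ d = δ/√n = 3.886/√175 = 0.2938.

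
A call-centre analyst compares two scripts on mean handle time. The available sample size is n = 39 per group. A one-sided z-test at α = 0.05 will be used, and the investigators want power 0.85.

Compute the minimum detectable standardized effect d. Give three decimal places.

Need Φ(δ − 1.645) = 0.85, so δ = 1.645 + 1.036 = 2.681.
δ = d·√(n/2) ⇒ d = δ/√(n/2) = 2.681/√(39/2) = 0.6072.

d ≈ 0.607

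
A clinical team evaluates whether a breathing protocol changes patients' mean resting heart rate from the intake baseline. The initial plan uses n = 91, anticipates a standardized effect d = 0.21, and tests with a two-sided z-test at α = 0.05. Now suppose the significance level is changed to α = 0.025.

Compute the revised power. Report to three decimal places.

δ = d·√n = 0.21 × √91 = 2.0033 (unchanged). New critical value: z_{0.0125} = 2.241.
Revised power = Φ(δ − 2.241) + Φ(−δ − 2.241) = Φ(-0.238) + Φ(-4.245) = 0.4059 + 0.0000 = 0.4059.

Power ≈ 0.406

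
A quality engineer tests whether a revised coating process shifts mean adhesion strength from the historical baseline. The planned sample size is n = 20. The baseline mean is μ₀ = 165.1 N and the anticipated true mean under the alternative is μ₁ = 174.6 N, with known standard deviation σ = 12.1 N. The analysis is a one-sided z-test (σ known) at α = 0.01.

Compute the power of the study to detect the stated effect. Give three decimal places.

Standardized effect: d = |μ₁ − μ₀| / σ = |174.6 − 165.1| / 12.1 = 0.7851
Noncentrality parameter: δ = d·√n = 0.7851 × √20 = 3.5112
Critical value for a one-sided test at α = 0.01: z_α = 2.326.
Power = Φ(δ − 2.326) = Φ(1.185) = 0.8820.

Power ≈ 0.882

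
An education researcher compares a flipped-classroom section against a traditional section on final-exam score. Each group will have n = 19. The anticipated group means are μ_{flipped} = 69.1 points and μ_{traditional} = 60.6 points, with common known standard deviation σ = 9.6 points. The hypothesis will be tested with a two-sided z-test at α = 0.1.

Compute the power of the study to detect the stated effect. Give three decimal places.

Power ≈ 0.861

Standardized effect: d = |μ_{flipped} − μ_{traditional}| / σ = |69.1 − 60.6| / 9.6 = 0.8854
Noncentrality parameter: δ = d·√(n/2) = 0.8854 × √(19/2) = 2.7290
Critical value for a two-sided test at α = 0.1: z_{α/2} = 1.645.
Power = Φ(δ − 1.645) + Φ(−δ − 1.645) = Φ(1.084) + Φ(-4.374) = 0.8609 + 0.0000 = 0.8609.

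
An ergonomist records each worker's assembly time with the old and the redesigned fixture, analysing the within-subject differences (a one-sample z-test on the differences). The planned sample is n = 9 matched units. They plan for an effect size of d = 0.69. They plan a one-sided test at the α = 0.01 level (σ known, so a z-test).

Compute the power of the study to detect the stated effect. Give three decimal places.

Noncentrality parameter: δ = d·√n = 0.69 × √9 = 2.0700
Critical value for a one-sided test at α = 0.01: z_α = 2.326.
Power = P(Z > 2.326 − δ) = Φ(-0.256) = 0.3988.

Power ≈ 0.399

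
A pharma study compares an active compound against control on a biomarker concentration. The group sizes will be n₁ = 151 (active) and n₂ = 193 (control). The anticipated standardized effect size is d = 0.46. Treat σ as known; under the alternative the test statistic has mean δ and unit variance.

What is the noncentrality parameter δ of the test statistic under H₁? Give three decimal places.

δ ≈ 4.234

The noncentrality parameter scales effect size by the design's sample-size factor: δ = d / √(1/n₁ + 1/n₂) = 0.46 / √(1/151 + 1/193) = 4.2340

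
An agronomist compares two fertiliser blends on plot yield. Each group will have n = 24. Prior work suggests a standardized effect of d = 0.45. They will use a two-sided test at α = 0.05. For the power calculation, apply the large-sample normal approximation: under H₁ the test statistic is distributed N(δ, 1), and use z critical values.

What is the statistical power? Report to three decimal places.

Power ≈ 0.344

Noncentrality parameter: δ = d·√(n/2) = 0.45 × √(24/2) = 1.5588
Two-sided α = 0.05 → critical value z_{0.025} = 1.960.
Power = Φ(δ − 1.960) + Φ(−δ − 1.960) = Φ(-0.401) + Φ(-3.519) = 0.3442 + 0.0002 = 0.3444.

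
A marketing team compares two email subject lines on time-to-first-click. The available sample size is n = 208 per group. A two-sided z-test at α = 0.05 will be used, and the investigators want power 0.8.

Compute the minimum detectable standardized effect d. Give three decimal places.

d ≈ 0.275

Required noncentrality: δ = z_{0.025} + z_{0.20} = 1.960 + 0.842 = 2.802.
(The second rejection-region term Φ(−δ − z_{α/2}) is negligible and dropped.)
δ = d·√(n/2) ⇒ d = δ/√(n/2) = 2.802/√(208/2) = 0.2747.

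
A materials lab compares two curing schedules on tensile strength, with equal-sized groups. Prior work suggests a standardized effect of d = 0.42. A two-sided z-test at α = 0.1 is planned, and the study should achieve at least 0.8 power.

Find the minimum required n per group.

Set Φ(δ − 1.645) = 0.8; then δ − 1.645 = Φ⁻¹(0.8) = 0.842, giving δ = 2.486.
(The Φ(−δ − z_{α/2}) term is vanishingly small for δ > 0 and is dropped in the standard sample-size formula.)
δ = d·√(n/2) ⇒ n = 2(δ/d)² = 2 × (2.486 / 0.42)² = 70.10.
Round up to the next whole unit.

n = 71 per group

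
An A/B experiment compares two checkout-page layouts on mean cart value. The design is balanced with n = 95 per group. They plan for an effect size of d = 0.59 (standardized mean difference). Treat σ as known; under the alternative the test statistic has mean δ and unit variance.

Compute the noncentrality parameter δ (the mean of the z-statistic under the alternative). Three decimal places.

δ ≈ 4.066

The noncentrality parameter scales effect size by the design's sample-size factor: δ = d·√(n/2) = 0.59 × √(95/2) = 4.0663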